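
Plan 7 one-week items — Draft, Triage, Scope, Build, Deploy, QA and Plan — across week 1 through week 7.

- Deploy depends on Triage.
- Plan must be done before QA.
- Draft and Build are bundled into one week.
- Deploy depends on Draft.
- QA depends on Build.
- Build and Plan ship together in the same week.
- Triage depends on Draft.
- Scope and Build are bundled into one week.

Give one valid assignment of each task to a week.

QA -> week 2, Draft -> week 1, Build -> week 1, Plan -> week 1, Deploy -> week 3, Triage -> week 2, Scope -> week 1

Checking: Plan(week 1) before QA(week 2); Draft(week 1) before Triage(week 2); Build(week 1) before QA(week 2); Triage(week 2) before Deploy(week 3); Draft(week 1) before Deploy(week 3); Draft = Build = week 1; Build = Plan = week 1; Scope = Build = week 1.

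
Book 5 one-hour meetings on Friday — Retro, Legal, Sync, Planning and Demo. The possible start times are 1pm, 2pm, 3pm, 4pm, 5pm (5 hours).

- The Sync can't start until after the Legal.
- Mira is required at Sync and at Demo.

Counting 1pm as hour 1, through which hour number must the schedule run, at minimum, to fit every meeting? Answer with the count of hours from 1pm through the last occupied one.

2 hours

The precedence chain requires at least 2 distinct hours.
2 works (last occupied hour: 2pm): for example Retro=1pm, Sync=2pm, Legal=1pm, Demo=1pm, Planning=1pm.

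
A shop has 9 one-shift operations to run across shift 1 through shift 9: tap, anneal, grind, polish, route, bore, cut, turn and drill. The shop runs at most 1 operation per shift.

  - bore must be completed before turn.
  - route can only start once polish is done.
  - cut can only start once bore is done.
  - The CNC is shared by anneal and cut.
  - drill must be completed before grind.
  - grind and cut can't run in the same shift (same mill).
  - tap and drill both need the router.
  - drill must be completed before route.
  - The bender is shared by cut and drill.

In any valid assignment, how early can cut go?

Precedence pushes cut to at least shift 2.
cut at shift 2 is achievable: grind -> shift 6, polish -> shift 4, cut -> shift 2, tap -> shift 8, bore -> shift 1, anneal -> shift 9, drill -> shift 3, turn -> shift 7, route -> shift 5.

shift 2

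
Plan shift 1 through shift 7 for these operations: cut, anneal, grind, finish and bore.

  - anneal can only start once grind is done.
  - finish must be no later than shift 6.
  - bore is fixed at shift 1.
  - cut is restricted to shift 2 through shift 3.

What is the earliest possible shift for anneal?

Precedence pushes anneal to at least shift 2.
anneal at shift 2 is achievable: finish=shift 1; cut=shift 2; bore=shift 1; anneal=shift 2; grind=shift 1.

shift 2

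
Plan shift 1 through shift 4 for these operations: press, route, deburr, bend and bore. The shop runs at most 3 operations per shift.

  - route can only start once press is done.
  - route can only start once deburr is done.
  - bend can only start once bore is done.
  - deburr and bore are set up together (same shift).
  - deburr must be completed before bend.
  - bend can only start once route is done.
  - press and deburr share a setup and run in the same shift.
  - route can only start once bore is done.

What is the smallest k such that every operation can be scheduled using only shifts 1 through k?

3 shifts

The precedence chain requires at least 3 distinct shifts.
With at most 3 per shift and 5 operations, at least 2 shifts are needed.
3 works (last occupied shift: shift 3): for example bore in shift 1, press in shift 1, deburr in shift 1, route in shift 2, bend in shift 3.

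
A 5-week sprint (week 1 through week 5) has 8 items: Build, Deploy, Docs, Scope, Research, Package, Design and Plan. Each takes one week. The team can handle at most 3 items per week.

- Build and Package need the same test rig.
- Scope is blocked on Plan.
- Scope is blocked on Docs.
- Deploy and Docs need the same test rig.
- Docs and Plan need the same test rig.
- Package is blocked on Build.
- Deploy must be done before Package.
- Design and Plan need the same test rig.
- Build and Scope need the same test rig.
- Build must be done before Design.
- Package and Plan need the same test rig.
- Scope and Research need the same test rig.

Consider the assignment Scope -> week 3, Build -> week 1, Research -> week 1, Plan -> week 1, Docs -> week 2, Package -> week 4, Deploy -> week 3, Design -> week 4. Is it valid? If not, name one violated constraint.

Valid

Package is blocked on Build — holds.
Scope and Research need the same test rig — holds.
Build must be done before Design — holds.
Docs and Plan need the same test rig — holds.
The team can handle at most 3 items per week — holds.
Package and Plan need the same test rig — holds.
Design and Plan need the same test rig — holds.
Build and Package need the same test rig — holds.
Build and Scope need the same test rig — holds.
Scope is blocked on Docs — holds.
Scope is blocked on Plan — holds.
Deploy and Docs need the same test rig — holds.
Deploy must be done before Package — holds.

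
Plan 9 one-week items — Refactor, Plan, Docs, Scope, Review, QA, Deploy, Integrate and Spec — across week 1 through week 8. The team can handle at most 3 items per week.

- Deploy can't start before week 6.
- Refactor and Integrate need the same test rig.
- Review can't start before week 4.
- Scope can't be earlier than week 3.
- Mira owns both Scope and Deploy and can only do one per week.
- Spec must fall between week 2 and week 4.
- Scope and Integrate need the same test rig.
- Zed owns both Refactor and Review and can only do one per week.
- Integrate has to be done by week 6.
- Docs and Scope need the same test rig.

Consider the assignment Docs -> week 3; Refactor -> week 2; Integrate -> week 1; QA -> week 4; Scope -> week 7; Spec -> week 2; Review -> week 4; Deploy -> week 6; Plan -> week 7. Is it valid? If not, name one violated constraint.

Zed owns both Refactor and Review and can only do one per week — holds.
Mira owns both Scope and Deploy and can only do one per week — holds.
Scope can't be earlier than week 3 — holds.
The team can handle at most 3 items per week — holds.
Refactor and Integrate need the same test rig — holds.
Deploy can't start before week 6 — holds.
Spec must fall between week 2 and week 4 — holds.
Review can't start before week 4 — holds.
Scope and Integrate need the same test rig — holds.
Integrate has to be done by week 6 — holds.
Docs and Scope need the same test rig — holds.

Valid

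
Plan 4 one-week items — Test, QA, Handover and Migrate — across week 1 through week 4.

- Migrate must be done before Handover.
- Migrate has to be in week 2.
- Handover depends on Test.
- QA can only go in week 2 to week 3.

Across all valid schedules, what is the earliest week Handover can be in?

Precedence pushes Handover to at least week 3.
Handover at week 3 is achievable: Test=week 1, Migrate=week 2, QA=week 2, Handover=week 3.

week 3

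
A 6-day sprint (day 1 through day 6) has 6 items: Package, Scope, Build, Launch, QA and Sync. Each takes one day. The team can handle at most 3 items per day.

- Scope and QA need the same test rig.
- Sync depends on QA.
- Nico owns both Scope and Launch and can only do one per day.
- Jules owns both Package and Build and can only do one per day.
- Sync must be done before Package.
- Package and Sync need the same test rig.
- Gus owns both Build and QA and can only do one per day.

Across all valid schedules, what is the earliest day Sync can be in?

day 2

Precedence pushes Sync to at least day 2; downstream work caps Sync at day 5.
Sync at day 2 is achievable: Build in day 2, Launch in day 1, Package in day 3, Sync in day 2, QA in day 1, Scope in day 2.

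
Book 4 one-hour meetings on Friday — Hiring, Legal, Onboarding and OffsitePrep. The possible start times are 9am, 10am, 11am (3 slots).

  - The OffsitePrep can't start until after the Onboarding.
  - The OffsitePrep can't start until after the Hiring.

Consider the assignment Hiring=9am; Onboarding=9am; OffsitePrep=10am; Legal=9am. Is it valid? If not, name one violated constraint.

The OffsitePrep can't start until after the Onboarding — holds.
The OffsitePrep can't start until after the Hiring — holds.

Yes, all constraints hold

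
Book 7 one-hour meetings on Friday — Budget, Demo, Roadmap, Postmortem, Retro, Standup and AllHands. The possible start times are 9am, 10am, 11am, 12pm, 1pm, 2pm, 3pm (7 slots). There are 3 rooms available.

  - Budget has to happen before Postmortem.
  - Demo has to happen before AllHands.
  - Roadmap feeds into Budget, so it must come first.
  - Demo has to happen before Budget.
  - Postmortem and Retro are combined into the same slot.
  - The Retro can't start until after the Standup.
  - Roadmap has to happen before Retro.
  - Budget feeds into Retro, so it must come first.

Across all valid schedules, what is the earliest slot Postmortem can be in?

11am

Precedence pushes Postmortem to at least 11am.
Postmortem at 11am is achievable: Postmortem=11am, Retro=11am, Budget=10am, Demo=9am, Roadmap=9am, Standup=9am, AllHands=10am.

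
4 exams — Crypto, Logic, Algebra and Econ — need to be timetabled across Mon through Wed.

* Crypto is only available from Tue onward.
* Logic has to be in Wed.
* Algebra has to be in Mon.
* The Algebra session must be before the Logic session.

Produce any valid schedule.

Algebra=Mon, Logic=Wed, Econ=Mon, Crypto=Tue

Checking: Algebra(Mon) before Logic(Wed); Logic=Wed in [Wed,Wed]; Crypto=Tue in [Tue,Wed]; Algebra=Mon in [Mon,Mon].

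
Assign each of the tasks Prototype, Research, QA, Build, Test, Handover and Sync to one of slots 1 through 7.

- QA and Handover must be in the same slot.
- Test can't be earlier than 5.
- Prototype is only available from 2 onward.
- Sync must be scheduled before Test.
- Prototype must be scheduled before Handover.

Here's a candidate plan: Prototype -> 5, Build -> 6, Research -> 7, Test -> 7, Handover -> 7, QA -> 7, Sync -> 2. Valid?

Prototype is only available from 2 onward — holds.
Test can't be earlier than 5 — holds.
Sync must be scheduled before Test — holds.
Prototype must be scheduled before Handover — holds.
QA and Handover must be in the same slot — holds.

Yes, all constraints hold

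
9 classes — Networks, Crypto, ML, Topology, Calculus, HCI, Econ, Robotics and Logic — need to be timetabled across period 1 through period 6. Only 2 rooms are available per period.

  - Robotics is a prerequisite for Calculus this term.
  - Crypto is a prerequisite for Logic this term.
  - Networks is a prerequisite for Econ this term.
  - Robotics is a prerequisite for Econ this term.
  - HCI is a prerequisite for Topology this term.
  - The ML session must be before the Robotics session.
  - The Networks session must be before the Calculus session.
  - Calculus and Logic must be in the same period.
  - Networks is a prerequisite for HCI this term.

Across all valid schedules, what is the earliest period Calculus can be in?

Precedence pushes Calculus to at least period 3.
Calculus at period 3 is achievable: HCI -> period 4; Topology -> period 5; Calculus -> period 3; ML -> period 1; Robotics -> period 2; Logic -> period 3; Crypto -> period 2; Networks -> period 1; Econ -> period 4.

period 3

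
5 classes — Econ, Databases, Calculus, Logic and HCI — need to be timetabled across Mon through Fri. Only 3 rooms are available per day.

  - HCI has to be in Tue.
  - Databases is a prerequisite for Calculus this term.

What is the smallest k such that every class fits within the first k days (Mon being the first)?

The precedence chain requires at least 2 distinct days.
With at most 3 per day and 5 classes, at least 2 days are needed.
2 works (last occupied day: Tue): for example Econ in Mon; Logic in Mon; Calculus in Tue; HCI in Tue; Databases in Mon.

2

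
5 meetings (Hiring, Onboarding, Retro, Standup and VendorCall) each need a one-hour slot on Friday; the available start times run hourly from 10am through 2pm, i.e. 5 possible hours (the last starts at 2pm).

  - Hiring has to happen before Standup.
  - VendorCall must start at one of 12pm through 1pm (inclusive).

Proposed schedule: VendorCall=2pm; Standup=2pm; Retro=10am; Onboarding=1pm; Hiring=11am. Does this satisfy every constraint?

VendorCall must start at one of 12pm through 1pm (inclusive) — violated.
Hiring has to happen before Standup — holds.

No — it violates: VendorCall must start at one of 12pm through 1pm (inclusive)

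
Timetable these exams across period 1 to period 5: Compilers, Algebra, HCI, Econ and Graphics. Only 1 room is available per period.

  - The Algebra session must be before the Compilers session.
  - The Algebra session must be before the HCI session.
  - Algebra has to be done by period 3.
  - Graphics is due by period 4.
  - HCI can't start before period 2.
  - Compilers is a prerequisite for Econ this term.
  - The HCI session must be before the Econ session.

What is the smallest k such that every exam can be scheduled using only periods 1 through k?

5

The precedence chain requires at least 3 distinct periods.
With at most 1 per period and 5 exams, at least 5 periods are needed.
5 works (last occupied period: period 5): for example HCI in period 2; Graphics in period 3; Algebra in period 1; Compilers in period 4; Econ in period 5.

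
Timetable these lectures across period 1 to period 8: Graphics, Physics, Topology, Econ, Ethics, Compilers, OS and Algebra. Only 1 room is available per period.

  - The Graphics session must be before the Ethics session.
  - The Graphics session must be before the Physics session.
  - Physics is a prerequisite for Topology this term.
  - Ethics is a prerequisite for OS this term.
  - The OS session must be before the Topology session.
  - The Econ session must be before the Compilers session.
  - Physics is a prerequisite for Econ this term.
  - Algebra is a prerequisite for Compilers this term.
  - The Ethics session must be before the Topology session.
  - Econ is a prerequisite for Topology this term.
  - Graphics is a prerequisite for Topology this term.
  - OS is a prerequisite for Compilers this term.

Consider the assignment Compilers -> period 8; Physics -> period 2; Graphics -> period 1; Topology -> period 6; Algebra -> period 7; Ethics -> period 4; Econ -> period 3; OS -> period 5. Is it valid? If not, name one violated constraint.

Yes

The Graphics session must be before the Physics session — holds.
Only 1 room is available per period — holds.
The Econ session must be before the Compilers session — holds.
Physics is a prerequisite for Topology this term — holds.
Ethics is a prerequisite for OS this term — holds.
The Ethics session must be before the Topology session — holds.
Econ is a prerequisite for Topology this term — holds.
Physics is a prerequisite for Econ this term — holds.
Graphics is a prerequisite for Topology this term — holds.
The OS session must be before the Topology session — holds.
Algebra is a prerequisite for Compilers this term — holds.
The Graphics session must be before the Ethics session — holds.
OS is a prerequisite for Compilers this term — holds.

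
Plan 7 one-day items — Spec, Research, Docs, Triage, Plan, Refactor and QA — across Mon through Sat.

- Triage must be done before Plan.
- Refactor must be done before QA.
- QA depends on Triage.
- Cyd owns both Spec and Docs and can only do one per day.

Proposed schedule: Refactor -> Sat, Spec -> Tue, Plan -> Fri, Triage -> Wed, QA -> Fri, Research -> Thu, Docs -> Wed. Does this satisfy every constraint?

Triage must be done before Plan — holds.
Cyd owns both Spec and Docs and can only do one per day — holds.
Refactor must be done before QA — violated.
QA depends on Triage — holds.

No. Refactor must be done before QA is not satisfied.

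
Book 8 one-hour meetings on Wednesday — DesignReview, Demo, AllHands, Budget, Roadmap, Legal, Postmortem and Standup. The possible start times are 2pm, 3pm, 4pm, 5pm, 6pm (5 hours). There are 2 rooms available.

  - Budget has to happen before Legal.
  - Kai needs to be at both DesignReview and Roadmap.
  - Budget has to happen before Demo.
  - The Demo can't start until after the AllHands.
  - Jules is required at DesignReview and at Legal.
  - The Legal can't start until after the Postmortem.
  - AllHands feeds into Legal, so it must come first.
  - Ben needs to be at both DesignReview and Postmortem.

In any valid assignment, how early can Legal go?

4pm

Precedence pushes Legal to at least 3pm.
Legal at 4pm is achievable: Postmortem in 3pm, DesignReview in 5pm, AllHands in 2pm, Demo in 3pm, Standup in 5pm, Budget in 2pm, Legal in 4pm, Roadmap in 4pm.
Nothing earlier works — the conflict and capacity constraints rule out every hour before 4pm.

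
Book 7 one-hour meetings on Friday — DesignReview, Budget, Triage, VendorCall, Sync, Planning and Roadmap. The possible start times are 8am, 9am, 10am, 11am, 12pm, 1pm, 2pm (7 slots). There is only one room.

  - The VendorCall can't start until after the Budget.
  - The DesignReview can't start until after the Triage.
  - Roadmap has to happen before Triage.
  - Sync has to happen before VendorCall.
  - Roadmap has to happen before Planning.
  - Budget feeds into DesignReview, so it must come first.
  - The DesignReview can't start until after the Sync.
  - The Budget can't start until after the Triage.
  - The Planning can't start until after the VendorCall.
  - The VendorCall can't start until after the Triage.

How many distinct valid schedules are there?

Splitting on DesignReview: it can be 12pm (4), 1pm (4), 2pm (4). Listing each branch's schedules as (Budget, Triage, VendorCall, Sync, Planning, Roadmap):
DesignReview=12pm: (10am,9am,1pm,11am,2pm,8am) (11am,9am,1pm,10am,2pm,8am) (11am,10am,1pm,8am,2pm,9am) (11am,10am,1pm,9am,2pm,8am) — 4.
DesignReview=1pm: (10am,9am,12pm,11am,2pm,8am) (11am,9am,12pm,10am,2pm,8am) (11am,10am,12pm,8am,2pm,9am) (11am,10am,12pm,9am,2pm,8am) — 4.
DesignReview=2pm: (10am,9am,12pm,11am,1pm,8am) (11am,9am,12pm,10am,1pm,8am) (11am,10am,12pm,8am,1pm,9am) (11am,10am,12pm,9am,1pm,8am) — 4.
Summing: 4 + 4 + 4 = 12.

12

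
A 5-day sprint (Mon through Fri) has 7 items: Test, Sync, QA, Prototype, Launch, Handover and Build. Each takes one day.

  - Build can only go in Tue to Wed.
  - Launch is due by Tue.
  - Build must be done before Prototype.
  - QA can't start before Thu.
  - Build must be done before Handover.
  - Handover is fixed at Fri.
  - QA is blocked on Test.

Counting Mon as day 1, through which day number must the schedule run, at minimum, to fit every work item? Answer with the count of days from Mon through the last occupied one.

5 days

The precedence chain requires at least 2 distinct days.
Handover can't be placed before Fri — that is day 5 counting from Mon — so the schedule must run through at least 5 days.
5 works (last occupied day: Fri): for example Test in Mon, Handover in Fri, Sync in Mon, Prototype in Wed, Build in Tue, Launch in Mon, QA in Thu.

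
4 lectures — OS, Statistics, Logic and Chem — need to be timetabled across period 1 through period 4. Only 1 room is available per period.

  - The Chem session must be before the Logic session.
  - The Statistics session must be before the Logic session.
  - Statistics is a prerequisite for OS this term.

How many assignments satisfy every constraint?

5

Splitting on OS: it can be period 2 (1), period 3 (2), period 4 (2). Listing each branch's schedules as (Statistics, Logic, Chem) by period number:
OS=period 2: (1,4,3) — 1.
OS=period 3: (1,4,2) (2,4,1) — 2.
OS=period 4: (1,3,2) (2,3,1) — 2.
Summing: 1 + 2 + 2 = 5.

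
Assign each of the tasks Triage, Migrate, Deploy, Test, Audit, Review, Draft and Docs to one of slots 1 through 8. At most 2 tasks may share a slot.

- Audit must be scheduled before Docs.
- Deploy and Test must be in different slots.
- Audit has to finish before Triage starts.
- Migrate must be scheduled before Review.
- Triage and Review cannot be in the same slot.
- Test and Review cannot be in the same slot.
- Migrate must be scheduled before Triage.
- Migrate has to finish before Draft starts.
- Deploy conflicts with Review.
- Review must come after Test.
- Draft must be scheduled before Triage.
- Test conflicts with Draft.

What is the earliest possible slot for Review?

2

Precedence pushes Review to at least 2.
Review at 2 is achievable: Triage in 4; Review in 2; Audit in 2; Migrate in 1; Draft in 3; Docs in 3; Deploy in 4; Test in 1.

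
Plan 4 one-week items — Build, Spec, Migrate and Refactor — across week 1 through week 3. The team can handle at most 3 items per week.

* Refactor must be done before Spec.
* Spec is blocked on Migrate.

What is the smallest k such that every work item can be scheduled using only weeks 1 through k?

The precedence chain requires at least 2 distinct weeks.
With at most 3 per week and 4 work items, at least 2 weeks are needed.
2 works (last occupied week: week 2): for example Migrate -> week 1, Build -> week 1, Spec -> week 2, Refactor -> week 1.

2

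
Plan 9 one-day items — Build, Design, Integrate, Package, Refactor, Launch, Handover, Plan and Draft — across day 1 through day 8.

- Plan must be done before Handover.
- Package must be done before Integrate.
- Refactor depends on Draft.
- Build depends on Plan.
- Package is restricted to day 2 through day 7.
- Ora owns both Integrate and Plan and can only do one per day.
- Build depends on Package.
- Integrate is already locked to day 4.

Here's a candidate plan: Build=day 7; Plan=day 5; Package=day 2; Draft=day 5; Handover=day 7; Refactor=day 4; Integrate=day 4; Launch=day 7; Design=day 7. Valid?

Build depends on Package — holds.
Package is restricted to day 2 through day 7 — holds.
Integrate is already locked to day 4 — holds.
Build depends on Plan — holds.
Package must be done before Integrate — holds.
Ora owns both Integrate and Plan and can only do one per day — holds.
Refactor depends on Draft — violated.
Plan must be done before Handover — holds.

No. Refactor depends on Draft is not satisfied.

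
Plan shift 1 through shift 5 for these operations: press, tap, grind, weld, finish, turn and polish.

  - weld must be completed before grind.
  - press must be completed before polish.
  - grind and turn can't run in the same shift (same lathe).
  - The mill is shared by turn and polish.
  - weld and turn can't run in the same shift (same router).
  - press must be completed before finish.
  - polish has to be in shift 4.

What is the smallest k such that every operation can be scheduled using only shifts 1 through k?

4

The precedence chain requires at least 2 distinct shifts.
polish can't be placed before shift 4, so the schedule must run through at least shift 4.
4 works (last occupied shift: shift 4): for example press -> shift 1; finish -> shift 2; turn -> shift 3; weld -> shift 1; grind -> shift 2; polish -> shift 4; tap -> shift 1.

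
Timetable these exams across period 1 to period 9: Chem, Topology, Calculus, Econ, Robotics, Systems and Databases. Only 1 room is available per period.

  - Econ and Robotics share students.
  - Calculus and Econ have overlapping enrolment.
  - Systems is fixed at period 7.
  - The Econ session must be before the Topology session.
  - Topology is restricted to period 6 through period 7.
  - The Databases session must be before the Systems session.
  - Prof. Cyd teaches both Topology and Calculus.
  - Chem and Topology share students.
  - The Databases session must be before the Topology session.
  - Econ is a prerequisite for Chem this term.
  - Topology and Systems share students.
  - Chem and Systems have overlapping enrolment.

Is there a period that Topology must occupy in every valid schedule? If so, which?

Topology's window is period 6–period 7.
Systems is fixed at period 7, and Topology can't share a period with Systems.
So Topology must be period 6.

period 6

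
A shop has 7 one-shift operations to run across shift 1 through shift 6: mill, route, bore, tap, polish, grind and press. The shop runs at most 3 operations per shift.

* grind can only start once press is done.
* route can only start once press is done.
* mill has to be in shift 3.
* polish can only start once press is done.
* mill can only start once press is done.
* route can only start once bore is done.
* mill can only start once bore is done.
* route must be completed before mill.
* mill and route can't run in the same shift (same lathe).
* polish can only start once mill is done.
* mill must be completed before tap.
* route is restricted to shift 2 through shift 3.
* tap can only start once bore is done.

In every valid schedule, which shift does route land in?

route's window is shift 2–shift 3.
mill is fixed at shift 3, and route can't share a shift with mill.
So route must be shift 2.

shift 2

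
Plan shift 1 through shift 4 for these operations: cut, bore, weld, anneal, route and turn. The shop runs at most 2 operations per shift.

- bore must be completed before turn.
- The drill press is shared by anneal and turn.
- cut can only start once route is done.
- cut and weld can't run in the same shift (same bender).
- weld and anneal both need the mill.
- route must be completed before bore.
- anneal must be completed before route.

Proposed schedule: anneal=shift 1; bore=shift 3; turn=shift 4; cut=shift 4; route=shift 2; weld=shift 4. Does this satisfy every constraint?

anneal must be completed before route — holds.
The drill press is shared by anneal and turn — holds.
cut can only start once route is done — holds.
cut and weld can't run in the same shift (same bender) — violated.
weld and anneal both need the mill — holds.
The shop runs at most 2 operations per shift — violated.
route must be completed before bore — holds.
bore must be completed before turn — holds.

No. cut and weld can't run in the same shift (same bender) is not satisfied.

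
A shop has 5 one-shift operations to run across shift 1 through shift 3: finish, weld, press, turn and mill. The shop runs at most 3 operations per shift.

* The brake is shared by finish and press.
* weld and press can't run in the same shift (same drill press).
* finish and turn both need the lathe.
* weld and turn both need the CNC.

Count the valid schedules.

Splitting on finish: it can be shift 1 (18), shift 2 (18), shift 3 (18). Listing each branch's schedules as (weld, press, turn, mill) by shift number:
finish=shift 1: (1,2,2,1) (1,2,2,2) (1,2,2,3) (1,2,3,1) (1,2,3,2) (1,2,3,3) (1,3,2,1) (1,3,2,2) (1,3,2,3) (1,3,3,1) (1,3,3,2) (1,3,3,3) (2,3,3,1) (2,3,3,2) (2,3,3,3) (3,2,2,1) (3,2,2,2) (3,2,2,3) — 18.
finish=shift 2: (1,3,3,1) (1,3,3,2) (1,3,3,3) (2,1,1,1) (2,1,1,2) (2,1,1,3) (2,1,3,1) (2,1,3,2) (2,1,3,3) (2,3,1,1) (2,3,1,2) (2,3,1,3) (2,3,3,1) (2,3,3,2) (2,3,3,3) (3,1,1,1) (3,1,1,2) (3,1,1,3) — 18.
finish=shift 3: (1,2,2,1) (1,2,2,2) (1,2,2,3) (2,1,1,1) (2,1,1,2) (2,1,1,3) (3,1,1,1) (3,1,1,2) (3,1,1,3) (3,1,2,1) (3,1,2,2) (3,1,2,3) (3,2,1,1) (3,2,1,2) (3,2,1,3) (3,2,2,1) (3,2,2,2) (3,2,2,3) — 18.
Summing: 18 + 18 + 18 = 54.

54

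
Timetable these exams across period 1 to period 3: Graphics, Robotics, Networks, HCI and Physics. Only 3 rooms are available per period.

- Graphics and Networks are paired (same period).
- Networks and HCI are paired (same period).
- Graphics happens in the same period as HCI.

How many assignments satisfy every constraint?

12

Splitting on Graphics: it can be period 1 (4), period 2 (4), period 3 (4). Listing each branch's schedules as (Robotics, Networks, HCI, Physics) by period number:
Graphics=period 1: (2,1,1,2) (2,1,1,3) (3,1,1,2) (3,1,1,3) — 4.
Graphics=period 2: (1,2,2,1) (1,2,2,3) (3,2,2,1) (3,2,2,3) — 4.
Graphics=period 3: (1,3,3,1) (1,3,3,2) (2,3,3,1) (2,3,3,2) — 4.
Summing: 4 + 4 + 4 = 12.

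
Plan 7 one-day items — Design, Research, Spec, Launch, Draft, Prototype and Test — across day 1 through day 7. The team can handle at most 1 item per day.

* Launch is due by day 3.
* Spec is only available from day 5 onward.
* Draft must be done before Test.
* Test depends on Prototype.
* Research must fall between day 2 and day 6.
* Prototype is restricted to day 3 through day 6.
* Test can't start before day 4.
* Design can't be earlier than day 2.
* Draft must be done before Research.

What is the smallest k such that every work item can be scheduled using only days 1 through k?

The precedence chain requires at least 2 distinct days.
With at most 1 per day and 7 work items, at least 7 days are needed.
Spec can't be placed before day 5, so the schedule must run through at least day 5.
7 works (last occupied day: day 7): for example Draft=day 2, Test=day 4, Research=day 6, Launch=day 1, Prototype=day 3, Design=day 7, Spec=day 5.

7 days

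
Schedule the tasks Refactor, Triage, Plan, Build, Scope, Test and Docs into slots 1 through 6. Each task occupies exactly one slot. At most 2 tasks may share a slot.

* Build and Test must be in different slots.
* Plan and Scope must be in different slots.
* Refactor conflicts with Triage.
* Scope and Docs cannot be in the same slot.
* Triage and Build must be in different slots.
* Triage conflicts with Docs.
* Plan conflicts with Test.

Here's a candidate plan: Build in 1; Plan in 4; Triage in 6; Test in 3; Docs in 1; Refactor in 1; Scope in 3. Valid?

Invalid. At most 2 tasks may share a slot.

Triage conflicts with Docs — holds.
Build and Test must be in different slots — holds.
Plan and Scope must be in different slots — holds.
Scope and Docs cannot be in the same slot — holds.
Triage and Build must be in different slots — holds.
Plan conflicts with Test — holds.
At most 2 tasks may share a slot — violated.
Refactor conflicts with Triage — holds.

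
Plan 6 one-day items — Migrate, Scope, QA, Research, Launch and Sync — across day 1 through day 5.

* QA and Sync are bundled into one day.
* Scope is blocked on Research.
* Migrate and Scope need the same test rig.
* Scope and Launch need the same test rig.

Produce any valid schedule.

Scope in day 2; Launch in day 1; Research in day 1; QA in day 1; Sync in day 1; Migrate in day 1

Checking: Research(day 1) before Scope(day 2); Migrate(day 1) != Scope(day 2); Scope(day 2) != Launch(day 1); QA = Sync = day 1.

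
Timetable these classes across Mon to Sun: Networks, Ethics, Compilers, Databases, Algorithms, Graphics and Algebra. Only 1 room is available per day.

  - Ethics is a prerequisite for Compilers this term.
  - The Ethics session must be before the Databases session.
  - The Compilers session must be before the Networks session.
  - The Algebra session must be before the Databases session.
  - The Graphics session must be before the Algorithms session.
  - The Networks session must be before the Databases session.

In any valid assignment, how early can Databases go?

Fri

Precedence pushes Databases to at least Thu.
Databases at Fri is achievable: Networks -> Wed; Compilers -> Tue; Ethics -> Mon; Databases -> Fri; Graphics -> Sat; Algebra -> Thu; Algorithms -> Sun.
Nothing earlier works — the capacity limit rule out every day before Fri.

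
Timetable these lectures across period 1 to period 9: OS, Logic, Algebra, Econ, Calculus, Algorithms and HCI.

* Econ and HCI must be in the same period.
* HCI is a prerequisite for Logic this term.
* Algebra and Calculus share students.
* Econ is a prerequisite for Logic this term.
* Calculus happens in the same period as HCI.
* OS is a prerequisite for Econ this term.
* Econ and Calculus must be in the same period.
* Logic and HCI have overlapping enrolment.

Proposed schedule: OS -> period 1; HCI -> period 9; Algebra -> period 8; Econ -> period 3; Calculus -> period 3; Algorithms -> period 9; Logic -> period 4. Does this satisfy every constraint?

No. Calculus happens in the same period as HCI is not satisfied.

Algebra and Calculus share students — holds.
HCI is a prerequisite for Logic this term — violated.
Calculus happens in the same period as HCI — violated.
Logic and HCI have overlapping enrolment — holds.
Econ and HCI must be in the same period — violated.
Econ and Calculus must be in the same period — holds.
Econ is a prerequisite for Logic this term — holds.
OS is a prerequisite for Econ this term — holds.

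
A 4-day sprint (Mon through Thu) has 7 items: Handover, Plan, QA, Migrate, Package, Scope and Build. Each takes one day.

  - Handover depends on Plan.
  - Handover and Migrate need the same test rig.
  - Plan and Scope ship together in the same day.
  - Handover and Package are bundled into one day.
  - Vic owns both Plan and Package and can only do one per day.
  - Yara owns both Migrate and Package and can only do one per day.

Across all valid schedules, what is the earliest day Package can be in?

Tue

Package must be in the same day as Handover, which can't be before Tue, so Package is at least Tue.
Package at Tue is achievable: Build -> Mon, QA -> Mon, Migrate -> Mon, Scope -> Mon, Handover -> Tue, Package -> Tue, Plan -> Mon.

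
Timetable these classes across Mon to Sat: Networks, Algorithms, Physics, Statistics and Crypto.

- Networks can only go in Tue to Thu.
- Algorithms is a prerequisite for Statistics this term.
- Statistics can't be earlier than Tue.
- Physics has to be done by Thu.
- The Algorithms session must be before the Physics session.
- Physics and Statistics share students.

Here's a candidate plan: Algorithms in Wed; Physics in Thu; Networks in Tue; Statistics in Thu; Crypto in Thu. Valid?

Statistics can't be earlier than Tue — holds.
Algorithms is a prerequisite for Statistics this term — holds.
Physics and Statistics share students — violated.
The Algorithms session must be before the Physics session — holds.
Physics has to be done by Thu — holds.
Networks can only go in Tue to Thu — holds.

Invalid. Physics and Statistics share students.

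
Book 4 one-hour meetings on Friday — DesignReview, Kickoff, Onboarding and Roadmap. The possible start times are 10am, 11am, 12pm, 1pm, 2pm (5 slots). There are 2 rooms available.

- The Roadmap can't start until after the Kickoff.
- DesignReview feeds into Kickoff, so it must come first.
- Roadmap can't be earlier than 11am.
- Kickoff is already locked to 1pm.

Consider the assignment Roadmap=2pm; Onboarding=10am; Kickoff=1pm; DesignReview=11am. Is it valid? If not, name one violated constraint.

Yes

Kickoff is already locked to 1pm — holds.
Roadmap can't be earlier than 11am — holds.
DesignReview feeds into Kickoff, so it must come first — holds.
There are 2 rooms available — holds.
The Roadmap can't start until after the Kickoff — holds.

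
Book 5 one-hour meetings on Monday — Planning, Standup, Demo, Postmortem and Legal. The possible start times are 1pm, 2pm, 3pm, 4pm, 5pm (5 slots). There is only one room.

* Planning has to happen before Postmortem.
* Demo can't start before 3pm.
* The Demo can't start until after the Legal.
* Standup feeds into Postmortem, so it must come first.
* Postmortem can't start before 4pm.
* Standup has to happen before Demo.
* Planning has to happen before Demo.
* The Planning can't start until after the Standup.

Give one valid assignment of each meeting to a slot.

Postmortem -> 4pm; Standup -> 1pm; Legal -> 3pm; Planning -> 2pm; Demo -> 5pm

Checking: Planning(2pm) before Demo(5pm); Standup(1pm) before Planning(2pm); Legal(3pm) before Demo(5pm); Standup(1pm) before Demo(5pm); Planning(2pm) before Postmortem(4pm); Standup(1pm) before Postmortem(4pm); Demo=5pm in [3pm,5pm]; Postmortem=4pm in [4pm,5pm]; max 1 per slot (cap 1).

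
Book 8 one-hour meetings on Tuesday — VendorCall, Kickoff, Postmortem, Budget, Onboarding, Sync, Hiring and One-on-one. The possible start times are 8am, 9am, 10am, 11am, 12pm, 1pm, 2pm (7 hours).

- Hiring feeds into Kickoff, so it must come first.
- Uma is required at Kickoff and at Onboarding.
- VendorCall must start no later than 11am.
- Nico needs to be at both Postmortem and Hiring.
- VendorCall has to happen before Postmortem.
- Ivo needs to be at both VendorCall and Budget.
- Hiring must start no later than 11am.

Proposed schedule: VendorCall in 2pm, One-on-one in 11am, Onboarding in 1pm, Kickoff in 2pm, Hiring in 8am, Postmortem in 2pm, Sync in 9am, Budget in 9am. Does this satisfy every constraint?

VendorCall has to happen before Postmortem — violated.
Hiring must start no later than 11am — holds.
Ivo needs to be at both VendorCall and Budget — holds.
VendorCall must start no later than 11am — violated.
Hiring feeds into Kickoff, so it must come first — holds.
Nico needs to be at both Postmortem and Hiring — holds.
Uma is required at Kickoff and at Onboarding — holds.

No. VendorCall must start no later than 11am is not satisfied.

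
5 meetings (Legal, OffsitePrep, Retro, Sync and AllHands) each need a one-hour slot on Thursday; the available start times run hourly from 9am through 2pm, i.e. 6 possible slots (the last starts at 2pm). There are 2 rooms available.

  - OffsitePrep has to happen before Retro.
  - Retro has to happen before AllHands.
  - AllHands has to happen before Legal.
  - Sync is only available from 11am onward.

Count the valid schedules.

Splitting on Legal: it can be 12pm (4), 1pm (16), 2pm (40). Listing each branch's schedules as (OffsitePrep, Retro, Sync, AllHands):
Legal=12pm: (9am,10am,11am,11am) (9am,10am,12pm,11am) (9am,10am,1pm,11am) (9am,10am,2pm,11am) — 4.
Legal=1pm: (9am,10am,11am,11am) (9am,10am,11am,12pm) (9am,10am,12pm,11am) (9am,10am,12pm,12pm) (9am,10am,1pm,11am) (9am,10am,1pm,12pm) (9am,10am,2pm,11am) (9am,10am,2pm,12pm) (9am,11am,11am,12pm) (9am,11am,12pm,12pm) (9am,11am,1pm,12pm) (9am,11am,2pm,12pm) (10am,11am,11am,12pm) (10am,11am,12pm,12pm) (10am,11am,1pm,12pm) (10am,11am,2pm,12pm) — 16.
Legal=2pm: (9am,10am,11am,11am) (9am,10am,11am,12pm) (9am,10am,11am,1pm) (9am,10am,12pm,11am) (9am,10am,12pm,12pm) (9am,10am,12pm,1pm) (9am,10am,1pm,11am) (9am,10am,1pm,12pm) (9am,10am,1pm,1pm) (9am,10am,2pm,11am) (9am,10am,2pm,12pm) (9am,10am,2pm,1pm) (9am,11am,11am,12pm) (9am,11am,11am,1pm) (9am,11am,12pm,12pm) (9am,11am,12pm,1pm) (9am,11am,1pm,12pm) (9am,11am,1pm,1pm) (9am,11am,2pm,12pm) (9am,11am,2pm,1pm) (9am,12pm,11am,1pm) (9am,12pm,12pm,1pm) (9am,12pm,1pm,1pm) (9am,12pm,2pm,1pm) (10am,11am,11am,12pm) (10am,11am,11am,1pm) (10am,11am,12pm,12pm) (10am,11am,12pm,1pm) (10am,11am,1pm,12pm) (10am,11am,1pm,1pm) (10am,11am,2pm,12pm) (10am,11am,2pm,1pm) (10am,12pm,11am,1pm) (10am,12pm,12pm,1pm) (10am,12pm,1pm,1pm) (10am,12pm,2pm,1pm) (11am,12pm,11am,1pm) (11am,12pm,12pm,1pm) (11am,12pm,1pm,1pm) (11am,12pm,2pm,1pm) — 40.
Summing: 4 + 16 + 40 = 60.

60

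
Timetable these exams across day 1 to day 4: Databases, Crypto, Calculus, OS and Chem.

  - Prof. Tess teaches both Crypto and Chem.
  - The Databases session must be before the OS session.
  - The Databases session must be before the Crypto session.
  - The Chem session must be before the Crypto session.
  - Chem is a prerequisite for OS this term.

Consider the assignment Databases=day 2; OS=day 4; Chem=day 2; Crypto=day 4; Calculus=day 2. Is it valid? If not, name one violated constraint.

The Chem session must be before the Crypto session — holds.
Prof. Tess teaches both Crypto and Chem — holds.
Chem is a prerequisite for OS this term — holds.
The Databases session must be before the OS session — holds.
The Databases session must be before the Crypto session — holds.

Yes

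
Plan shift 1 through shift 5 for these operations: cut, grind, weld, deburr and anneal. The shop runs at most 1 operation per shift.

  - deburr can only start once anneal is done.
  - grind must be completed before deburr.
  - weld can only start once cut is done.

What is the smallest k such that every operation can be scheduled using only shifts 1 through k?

5 shifts

The precedence chain requires at least 2 distinct shifts.
With at most 1 per shift and 5 operations, at least 5 shifts are needed.
5 works (last occupied shift: shift 5): for example grind -> shift 1, deburr -> shift 3, anneal -> shift 2, cut -> shift 4, weld -> shift 5.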